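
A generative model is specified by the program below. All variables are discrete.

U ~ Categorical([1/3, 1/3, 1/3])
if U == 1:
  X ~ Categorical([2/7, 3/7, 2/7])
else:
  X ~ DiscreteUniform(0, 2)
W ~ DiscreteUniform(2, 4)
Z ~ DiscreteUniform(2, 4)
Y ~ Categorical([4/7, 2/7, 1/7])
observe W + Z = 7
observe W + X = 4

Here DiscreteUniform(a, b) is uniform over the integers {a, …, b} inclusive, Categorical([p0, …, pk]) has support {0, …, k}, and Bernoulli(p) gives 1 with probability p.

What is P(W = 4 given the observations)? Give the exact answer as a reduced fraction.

Enumerate traces; 18 have nonzero weight after conditioning:
  (U=0, X=0, W=4, Z=3, Y=0) weight 4/567
  (U=0, X=0, W=4, Z=3, Y=1) weight 2/567
  (U=0, X=0, W=4, Z=3, Y=2) weight 1/567
  (U=0, X=1, W=3, Z=4, Y=0) weight 4/567
  (U=0, X=1, W=3, Z=4, Y=1) weight 2/567
  (U=0, X=1, W=3, Z=4, Y=2) weight 1/567
  (U=1, X=0, W=4, Z=3, Y=0) weight 8/1323
  (U=1, X=0, W=4, Z=3, Y=1) weight 4/1323
  … 10 more
Group by W:
  weight(W=3) = 23/567
  weight(W=4) = 20/567
Total weight = 23/567 + 20/567 = 43/567
P(W=3 | obs) = 23/567 / 43/567 = 23/43
P(W=4 | obs) = 20/567 / 43/567 = 20/43

P(W = 4 | obs) = 20/43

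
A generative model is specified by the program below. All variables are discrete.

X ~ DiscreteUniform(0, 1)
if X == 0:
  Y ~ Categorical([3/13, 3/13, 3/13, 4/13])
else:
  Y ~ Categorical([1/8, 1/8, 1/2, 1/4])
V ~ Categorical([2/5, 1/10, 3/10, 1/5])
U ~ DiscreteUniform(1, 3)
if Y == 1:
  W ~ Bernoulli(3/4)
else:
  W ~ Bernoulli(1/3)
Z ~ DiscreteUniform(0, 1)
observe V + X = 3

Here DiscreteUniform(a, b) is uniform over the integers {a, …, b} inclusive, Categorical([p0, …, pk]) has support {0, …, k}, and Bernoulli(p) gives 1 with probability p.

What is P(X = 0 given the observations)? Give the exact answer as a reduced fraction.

Enumerate traces; 96 have nonzero weight after conditioning:
  (X=0, Y=0, V=3, U=1, W=0, Z=0) weight 1/390
  (X=0, Y=0, V=3, U=1, W=0, Z=1) weight 1/390
  (X=0, Y=0, V=3, U=1, W=1, Z=0) weight 1/780
  (X=0, Y=0, V=3, U=1, W=1, Z=1) weight 1/780
  (X=0, Y=0, V=3, U=2, W=0, Z=0) weight 1/390
  (X=0, Y=0, V=3, U=2, W=0, Z=1) weight 1/390
  (X=0, Y=0, V=3, U=2, W=1, Z=0) weight 1/780
  (X=0, Y=0, V=3, U=2, W=1, Z=1) weight 1/780
  (X=1, Y=0, V=2, U=1, W=0, Z=0) weight 1/480
  … 87 more
Group by X:
  weight(X=0) = 1/10
  weight(X=1) = 3/20
Total weight = 1/10 + 3/20 = 1/4
P(X=0 | obs) = 1/10 / 1/4 = 2/5
P(X=1 | obs) = 3/20 / 1/4 = 3/5

P(X = 0 | obs) = 2/5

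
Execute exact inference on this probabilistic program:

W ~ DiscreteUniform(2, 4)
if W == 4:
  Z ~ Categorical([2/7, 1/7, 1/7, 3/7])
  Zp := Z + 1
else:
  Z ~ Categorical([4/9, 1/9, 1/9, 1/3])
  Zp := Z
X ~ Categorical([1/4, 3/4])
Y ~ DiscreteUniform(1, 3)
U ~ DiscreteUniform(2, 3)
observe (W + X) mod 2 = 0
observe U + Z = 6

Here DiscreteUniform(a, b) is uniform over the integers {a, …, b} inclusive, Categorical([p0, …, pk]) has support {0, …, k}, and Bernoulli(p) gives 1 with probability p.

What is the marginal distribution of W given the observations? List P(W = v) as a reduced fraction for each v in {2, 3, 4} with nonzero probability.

Enumerate traces; 9 have nonzero weight after conditioning:
  (W=2, Z=3, X=0, Y=1, U=3) weight 1/216
  (W=2, Z=3, X=0, Y=2, U=3) weight 1/216
  (W=2, Z=3, X=0, Y=3, U=3) weight 1/216
  (W=3, Z=3, X=1, Y=1, U=3) weight 1/72
  (W=3, Z=3, X=1, Y=2, U=3) weight 1/72
  (W=3, Z=3, X=1, Y=3, U=3) weight 1/72
  (W=4, Z=3, X=0, Y=1, U=3) weight 1/168
  (W=4, Z=3, X=0, Y=2, U=3) weight 1/168
  … 1 more
Group by W:
  weight(W=2) = 1/72
  weight(W=3) = 1/24
  weight(W=4) = 1/56
Total weight = 1/72 + 1/24 + 1/56 = 37/504
P(W=2 | obs) = 1/72 / 37/504 = 7/37
P(W=3 | obs) = 1/24 / 37/504 = 21/37
P(W=4 | obs) = 1/56 / 37/504 = 9/37

P(W=2) = 7/37, P(W=3) = 21/37, P(W=4) = 9/37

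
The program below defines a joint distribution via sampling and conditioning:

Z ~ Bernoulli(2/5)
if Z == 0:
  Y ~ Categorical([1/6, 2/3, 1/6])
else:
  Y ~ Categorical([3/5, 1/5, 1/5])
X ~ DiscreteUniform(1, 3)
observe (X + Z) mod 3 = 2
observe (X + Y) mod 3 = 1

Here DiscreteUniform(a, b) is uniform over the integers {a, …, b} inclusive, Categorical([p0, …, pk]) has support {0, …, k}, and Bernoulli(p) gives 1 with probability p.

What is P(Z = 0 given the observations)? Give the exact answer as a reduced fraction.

Enumerate traces; 2 have nonzero weight after conditioning:
  (Z=0, Y=2, X=2) weight 1/30
  (Z=1, Y=0, X=1) weight 2/25
Group by Z:
  weight(Z=0) = 1/30
  weight(Z=1) = 2/25
Total weight = 1/30 + 2/25 = 17/150
P(Z=0 | obs) = 1/30 / 17/150 = 5/17
P(Z=1 | obs) = 2/25 / 17/150 = 12/17

P(Z = 0 | obs) = 5/17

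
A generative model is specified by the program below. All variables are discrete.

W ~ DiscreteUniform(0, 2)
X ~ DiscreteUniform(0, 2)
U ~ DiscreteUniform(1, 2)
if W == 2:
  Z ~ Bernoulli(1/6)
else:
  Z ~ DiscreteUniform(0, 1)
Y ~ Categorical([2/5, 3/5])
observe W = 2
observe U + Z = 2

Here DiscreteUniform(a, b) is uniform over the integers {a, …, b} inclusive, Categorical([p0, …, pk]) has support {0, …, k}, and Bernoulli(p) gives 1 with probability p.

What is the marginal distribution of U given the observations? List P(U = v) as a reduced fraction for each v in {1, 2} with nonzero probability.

P(U=1) = 1/6, P(U=2) = 5/6

Enumerate traces; 12 have nonzero weight after conditioning:
  (W=2, X=0, U=1, Z=1, Y=0) weight 1/270
  (W=2, X=0, U=1, Z=1, Y=1) weight 1/180
  (W=2, X=0, U=2, Z=0, Y=0) weight 1/54
  (W=2, X=0, U=2, Z=0, Y=1) weight 1/36
  (W=2, X=1, U=1, Z=1, Y=0) weight 1/270
  (W=2, X=1, U=1, Z=1, Y=1) weight 1/180
  (W=2, X=1, U=2, Z=0, Y=0) weight 1/54
  (W=2, X=1, U=2, Z=0, Y=1) weight 1/36
  … 4 more
Group by U:
  weight(U=1) = 1/36
  weight(U=2) = 5/36
Total weight = 1/36 + 5/36 = 1/6
P(U=1 | obs) = 1/36 / 1/6 = 1/6
P(U=2 | obs) = 5/36 / 1/6 = 5/6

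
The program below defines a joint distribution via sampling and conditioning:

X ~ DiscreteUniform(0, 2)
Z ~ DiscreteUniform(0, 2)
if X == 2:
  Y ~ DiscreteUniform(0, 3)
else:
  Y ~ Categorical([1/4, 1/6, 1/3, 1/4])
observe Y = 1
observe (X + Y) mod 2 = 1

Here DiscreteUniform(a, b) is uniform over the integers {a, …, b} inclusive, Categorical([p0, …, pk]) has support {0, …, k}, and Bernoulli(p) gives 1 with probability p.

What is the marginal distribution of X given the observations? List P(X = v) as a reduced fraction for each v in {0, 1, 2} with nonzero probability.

Enumerate traces; 6 have nonzero weight after conditioning:
  (X=0, Z=0, Y=1) weight 1/54
  (X=0, Z=1, Y=1) weight 1/54
  (X=0, Z=2, Y=1) weight 1/54
  (X=2, Z=0, Y=1) weight 1/36
  (X=2, Z=1, Y=1) weight 1/36
  (X=2, Z=2, Y=1) weight 1/36
Group by X:
  weight(X=0) = 1/18
  weight(X=2) = 1/12
Total weight = 1/18 + 1/12 = 5/36
P(X=0 | obs) = 1/18 / 5/36 = 2/5
P(X=2 | obs) = 1/12 / 5/36 = 3/5

P(X=0) = 2/5, P(X=2) = 3/5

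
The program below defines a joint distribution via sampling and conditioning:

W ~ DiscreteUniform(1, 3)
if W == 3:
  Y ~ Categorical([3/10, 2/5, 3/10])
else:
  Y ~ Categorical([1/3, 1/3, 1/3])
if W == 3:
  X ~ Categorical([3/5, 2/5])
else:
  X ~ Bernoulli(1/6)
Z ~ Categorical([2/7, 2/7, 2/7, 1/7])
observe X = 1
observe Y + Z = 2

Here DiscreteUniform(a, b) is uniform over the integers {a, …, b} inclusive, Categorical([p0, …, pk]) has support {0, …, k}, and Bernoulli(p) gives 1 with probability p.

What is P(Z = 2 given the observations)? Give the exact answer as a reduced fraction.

P(Z = 2 | obs) = 52/165

Enumerate traces; 9 have nonzero weight after conditioning:
  (W=1, Y=0, X=1, Z=2) weight 1/189
  (W=1, Y=1, X=1, Z=1) weight 1/189
  (W=1, Y=2, X=1, Z=0) weight 1/189
  (W=2, Y=0, X=1, Z=2) weight 1/189
  (W=2, Y=1, X=1, Z=1) weight 1/189
  (W=2, Y=2, X=1, Z=0) weight 1/189
  (W=3, Y=0, X=1, Z=2) weight 2/175
  (W=3, Y=1, X=1, Z=1) weight 8/525
  … 1 more
Group by Z:
  weight(Z=0) = 104/4725
  weight(Z=1) = 122/4725
  weight(Z=2) = 104/4725
Total weight = 104/4725 + 122/4725 + 104/4725 = 22/315
P(Z=0 | obs) = 104/4725 / 22/315 = 52/165
P(Z=1 | obs) = 122/4725 / 22/315 = 61/165
P(Z=2 | obs) = 104/4725 / 22/315 = 52/165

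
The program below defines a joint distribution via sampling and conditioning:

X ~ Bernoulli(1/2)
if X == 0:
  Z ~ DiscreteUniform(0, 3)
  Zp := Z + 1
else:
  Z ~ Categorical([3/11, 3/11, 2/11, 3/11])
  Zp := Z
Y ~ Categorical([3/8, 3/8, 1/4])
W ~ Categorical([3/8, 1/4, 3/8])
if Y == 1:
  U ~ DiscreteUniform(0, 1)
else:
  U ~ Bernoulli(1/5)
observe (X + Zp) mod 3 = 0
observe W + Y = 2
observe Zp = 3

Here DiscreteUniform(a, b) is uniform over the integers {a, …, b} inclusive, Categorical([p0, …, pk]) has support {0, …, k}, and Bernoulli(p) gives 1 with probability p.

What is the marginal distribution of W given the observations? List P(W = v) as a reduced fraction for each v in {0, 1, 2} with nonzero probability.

Enumerate traces; 6 have nonzero weight after conditioning:
  (X=0, Z=2, Y=0, W=2, U=0) weight 9/640
  (X=0, Z=2, Y=0, W=2, U=1) weight 9/2560
  (X=0, Z=2, Y=1, W=1, U=0) weight 3/512
  (X=0, Z=2, Y=1, W=1, U=1) weight 3/512
  (X=0, Z=2, Y=2, W=0, U=0) weight 3/320
  (X=0, Z=2, Y=2, W=0, U=1) weight 3/1280
Group by W:
  weight(W=0) = 3/256
  weight(W=1) = 3/256
  weight(W=2) = 9/512
Total weight = 3/256 + 3/256 + 9/512 = 21/512
P(W=0 | obs) = 3/256 / 21/512 = 2/7
P(W=1 | obs) = 3/256 / 21/512 = 2/7
P(W=2 | obs) = 9/512 / 21/512 = 3/7

P(W=0) = 2/7, P(W=1) = 2/7, P(W=2) = 3/7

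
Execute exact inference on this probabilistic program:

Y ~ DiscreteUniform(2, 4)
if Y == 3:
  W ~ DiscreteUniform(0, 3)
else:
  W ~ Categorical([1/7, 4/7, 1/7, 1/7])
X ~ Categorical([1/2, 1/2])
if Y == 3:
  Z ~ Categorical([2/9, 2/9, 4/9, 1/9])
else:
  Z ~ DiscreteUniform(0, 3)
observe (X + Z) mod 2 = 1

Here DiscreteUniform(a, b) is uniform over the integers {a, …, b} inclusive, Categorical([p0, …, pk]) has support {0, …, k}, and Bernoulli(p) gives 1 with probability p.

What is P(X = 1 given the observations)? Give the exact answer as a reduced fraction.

P(X = 1 | obs) = 5/9

Enumerate traces; 48 have nonzero weight after conditioning:
  (Y=2, W=0, X=0, Z=1) weight 1/168
  (Y=2, W=0, X=0, Z=3) weight 1/168
  (Y=2, W=0, X=1, Z=0) weight 1/168
  (Y=2, W=0, X=1, Z=2) weight 1/168
  (Y=2, W=1, X=0, Z=1) weight 1/42
  (Y=2, W=1, X=0, Z=3) weight 1/42
  (Y=2, W=1, X=1, Z=0) weight 1/42
  (Y=2, W=1, X=1, Z=2) weight 1/42
  … 40 more
Group by X:
  weight(X=0) = 2/9
  weight(X=1) = 5/18
Total weight = 2/9 + 5/18 = 1/2
P(X=0 | obs) = 2/9 / 1/2 = 4/9
P(X=1 | obs) = 5/18 / 1/2 = 5/9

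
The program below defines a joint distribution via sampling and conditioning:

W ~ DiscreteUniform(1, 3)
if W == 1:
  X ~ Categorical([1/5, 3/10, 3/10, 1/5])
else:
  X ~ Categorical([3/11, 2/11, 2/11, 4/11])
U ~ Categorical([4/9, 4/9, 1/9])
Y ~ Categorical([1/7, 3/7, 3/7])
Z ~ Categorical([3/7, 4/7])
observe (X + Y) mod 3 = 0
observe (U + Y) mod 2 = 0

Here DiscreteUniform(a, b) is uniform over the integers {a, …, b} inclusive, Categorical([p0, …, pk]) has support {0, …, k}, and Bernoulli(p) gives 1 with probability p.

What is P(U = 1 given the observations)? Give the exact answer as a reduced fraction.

P(U = 1 | obs) = 876/2891

Enumerate traces; 42 have nonzero weight after conditioning:
  (W=1, X=0, U=0, Y=0, Z=0) weight 4/2205
  (W=1, X=0, U=0, Y=0, Z=1) weight 16/6615
  (W=1, X=0, U=2, Y=0, Z=0) weight 1/2205
  (W=1, X=0, U=2, Y=0, Z=1) weight 4/6615
  (W=1, X=1, U=0, Y=2, Z=0) weight 2/245
  (W=1, X=1, U=0, Y=2, Z=1) weight 8/735
  (W=1, X=1, U=2, Y=2, Z=0) weight 1/490
  (W=1, X=1, U=2, Y=2, Z=1) weight 2/735
  (W=1, X=2, U=1, Y=1, Z=0) weight 2/245
  … 33 more
Group by U:
  weight(U=0) = 806/10395
  weight(U=1) = 146/3465
  weight(U=2) = 403/20790
Total weight = 806/10395 + 146/3465 + 403/20790 = 413/2970
P(U=0 | obs) = 806/10395 / 413/2970 = 1612/2891
P(U=1 | obs) = 146/3465 / 413/2970 = 876/2891
P(U=2 | obs) = 403/20790 / 413/2970 = 403/2891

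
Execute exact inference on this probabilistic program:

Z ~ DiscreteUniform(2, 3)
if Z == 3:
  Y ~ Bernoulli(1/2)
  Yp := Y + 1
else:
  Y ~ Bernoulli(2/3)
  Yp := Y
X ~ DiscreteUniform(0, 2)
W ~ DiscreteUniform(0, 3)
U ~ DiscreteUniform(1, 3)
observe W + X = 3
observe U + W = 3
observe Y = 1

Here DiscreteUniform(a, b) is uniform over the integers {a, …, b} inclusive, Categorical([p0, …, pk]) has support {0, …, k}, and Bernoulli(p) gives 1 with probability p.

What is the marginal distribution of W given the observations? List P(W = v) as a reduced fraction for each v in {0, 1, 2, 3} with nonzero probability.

P(W=1) = 1/2, P(W=2) = 1/2

Enumerate traces; 4 have nonzero weight after conditioning:
  (Z=2, Y=1, X=1, W=2, U=1) weight 1/108
  (Z=2, Y=1, X=2, W=1, U=2) weight 1/108
  (Z=3, Y=1, X=1, W=2, U=1) weight 1/144
  (Z=3, Y=1, X=2, W=1, U=2) weight 1/144
Group by W:
  weight(W=1) = 7/432
  weight(W=2) = 7/432
Total weight = 7/432 + 7/432 = 7/216
P(W=1 | obs) = 7/432 / 7/216 = 1/2
P(W=2 | obs) = 7/432 / 7/216 = 1/2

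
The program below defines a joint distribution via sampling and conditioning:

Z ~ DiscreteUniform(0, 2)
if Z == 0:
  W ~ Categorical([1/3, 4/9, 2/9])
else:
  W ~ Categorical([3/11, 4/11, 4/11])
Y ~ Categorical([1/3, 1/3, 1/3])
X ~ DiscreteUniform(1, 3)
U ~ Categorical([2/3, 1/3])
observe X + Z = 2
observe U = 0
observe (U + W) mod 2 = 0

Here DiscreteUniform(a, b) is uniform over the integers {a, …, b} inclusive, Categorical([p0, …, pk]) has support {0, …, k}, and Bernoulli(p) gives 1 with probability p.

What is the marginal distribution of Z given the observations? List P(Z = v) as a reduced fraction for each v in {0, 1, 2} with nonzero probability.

P(Z=0) = 55/118, P(Z=1) = 63/118

Enumerate traces; 12 have nonzero weight after conditioning:
  (Z=0, W=0, Y=0, X=2, U=0) weight 2/243
  (Z=0, W=0, Y=1, X=2, U=0) weight 2/243
  (Z=0, W=0, Y=2, X=2, U=0) weight 2/243
  (Z=0, W=2, Y=0, X=2, U=0) weight 4/729
  (Z=0, W=2, Y=1, X=2, U=0) weight 4/729
  (Z=0, W=2, Y=2, X=2, U=0) weight 4/729
  (Z=1, W=0, Y=0, X=1, U=0) weight 2/297
  (Z=1, W=0, Y=1, X=1, U=0) weight 2/297
  … 4 more
Group by Z:
  weight(Z=0) = 10/243
  weight(Z=1) = 14/297
Total weight = 10/243 + 14/297 = 236/2673
P(Z=0 | obs) = 10/243 / 236/2673 = 55/118
P(Z=1 | obs) = 14/297 / 236/2673 = 63/118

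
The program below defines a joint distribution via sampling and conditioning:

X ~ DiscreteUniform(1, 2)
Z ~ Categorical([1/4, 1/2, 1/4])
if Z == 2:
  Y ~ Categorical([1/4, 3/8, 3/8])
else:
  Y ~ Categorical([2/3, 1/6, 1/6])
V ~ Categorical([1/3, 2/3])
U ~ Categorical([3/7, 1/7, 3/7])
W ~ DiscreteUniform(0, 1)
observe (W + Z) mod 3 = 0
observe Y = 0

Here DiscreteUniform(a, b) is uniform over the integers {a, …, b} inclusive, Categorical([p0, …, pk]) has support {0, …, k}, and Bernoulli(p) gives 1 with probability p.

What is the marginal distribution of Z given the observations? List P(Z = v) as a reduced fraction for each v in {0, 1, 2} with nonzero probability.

Enumerate traces; 24 have nonzero weight after conditioning:
  (X=1, Z=0, Y=0, V=0, U=0, W=0) weight 1/168
  (X=1, Z=0, Y=0, V=0, U=1, W=0) weight 1/504
  (X=1, Z=0, Y=0, V=0, U=2, W=0) weight 1/168
  (X=1, Z=0, Y=0, V=1, U=0, W=0) weight 1/84
  (X=1, Z=0, Y=0, V=1, U=1, W=0) weight 1/252
  (X=1, Z=0, Y=0, V=1, U=2, W=0) weight 1/84
  (X=1, Z=2, Y=0, V=0, U=0, W=1) weight 1/448
  (X=1, Z=2, Y=0, V=0, U=1, W=1) weight 1/1344
  … 16 more
Group by Z:
  weight(Z=0) = 1/12
  weight(Z=2) = 1/32
Total weight = 1/12 + 1/32 = 11/96
P(Z=0 | obs) = 1/12 / 11/96 = 8/11
P(Z=2 | obs) = 1/32 / 11/96 = 3/11

P(Z=0) = 8/11, P(Z=2) = 3/11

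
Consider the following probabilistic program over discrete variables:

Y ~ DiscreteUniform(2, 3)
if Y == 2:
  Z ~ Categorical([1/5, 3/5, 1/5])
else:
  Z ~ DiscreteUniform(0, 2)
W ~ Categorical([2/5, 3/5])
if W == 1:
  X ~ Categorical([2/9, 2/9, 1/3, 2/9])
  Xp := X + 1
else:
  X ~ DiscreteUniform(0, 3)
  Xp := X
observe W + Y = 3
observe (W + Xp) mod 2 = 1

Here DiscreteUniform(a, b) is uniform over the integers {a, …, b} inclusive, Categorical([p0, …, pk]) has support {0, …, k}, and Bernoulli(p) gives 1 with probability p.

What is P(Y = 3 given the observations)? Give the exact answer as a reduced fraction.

P(Y = 3 | obs) = 3/7

Enumerate traces; 12 have nonzero weight after conditioning:
  (Y=2, Z=0, W=1, X=1) weight 1/75
  (Y=2, Z=0, W=1, X=3) weight 1/75
  (Y=2, Z=1, W=1, X=1) weight 1/25
  (Y=2, Z=1, W=1, X=3) weight 1/25
  (Y=2, Z=2, W=1, X=1) weight 1/75
  (Y=2, Z=2, W=1, X=3) weight 1/75
  (Y=3, Z=0, W=0, X=1) weight 1/60
  (Y=3, Z=0, W=0, X=3) weight 1/60
  … 4 more
Group by Y:
  weight(Y=2) = 2/15
  weight(Y=3) = 1/10
Total weight = 2/15 + 1/10 = 7/30
P(Y=2 | obs) = 2/15 / 7/30 = 4/7
P(Y=3 | obs) = 1/10 / 7/30 = 3/7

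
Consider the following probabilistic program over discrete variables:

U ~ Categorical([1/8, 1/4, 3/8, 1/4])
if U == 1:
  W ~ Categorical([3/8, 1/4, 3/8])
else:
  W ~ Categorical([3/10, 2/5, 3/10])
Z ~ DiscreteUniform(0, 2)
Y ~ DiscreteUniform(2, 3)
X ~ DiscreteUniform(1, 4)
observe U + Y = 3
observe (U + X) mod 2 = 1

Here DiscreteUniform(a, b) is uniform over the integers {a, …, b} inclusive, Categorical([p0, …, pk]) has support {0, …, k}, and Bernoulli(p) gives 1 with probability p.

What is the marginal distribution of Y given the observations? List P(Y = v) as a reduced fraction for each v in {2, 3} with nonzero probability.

P(Y=2) = 2/3, P(Y=3) = 1/3

Enumerate traces; 36 have nonzero weight after conditioning:
  (U=0, W=0, Z=0, Y=3, X=1) weight 1/640
  (U=0, W=0, Z=0, Y=3, X=3) weight 1/640
  (U=0, W=0, Z=1, Y=3, X=1) weight 1/640
  (U=0, W=0, Z=1, Y=3, X=3) weight 1/640
  (U=0, W=0, Z=2, Y=3, X=1) weight 1/640
  (U=0, W=0, Z=2, Y=3, X=3) weight 1/640
  (U=0, W=1, Z=0, Y=3, X=1) weight 1/480
  (U=0, W=1, Z=0, Y=3, X=3) weight 1/480
  (U=1, W=0, Z=0, Y=2, X=2) weight 1/256
  … 27 more
Group by Y:
  weight(Y=2) = 1/16
  weight(Y=3) = 1/32
Total weight = 1/16 + 1/32 = 3/32
P(Y=2 | obs) = 1/16 / 3/32 = 2/3
P(Y=3 | obs) = 1/32 / 3/32 = 1/3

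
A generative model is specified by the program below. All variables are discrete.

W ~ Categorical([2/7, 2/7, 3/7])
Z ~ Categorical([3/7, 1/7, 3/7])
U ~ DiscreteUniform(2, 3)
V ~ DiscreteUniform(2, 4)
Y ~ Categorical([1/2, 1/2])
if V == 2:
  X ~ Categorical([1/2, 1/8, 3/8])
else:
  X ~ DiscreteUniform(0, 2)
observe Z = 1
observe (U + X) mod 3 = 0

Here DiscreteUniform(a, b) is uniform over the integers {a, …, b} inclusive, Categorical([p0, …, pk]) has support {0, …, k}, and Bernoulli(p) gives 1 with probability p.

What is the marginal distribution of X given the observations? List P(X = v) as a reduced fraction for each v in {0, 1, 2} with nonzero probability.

Enumerate traces; 36 have nonzero weight after conditioning:
  (W=0, Z=1, U=2, V=2, Y=0, X=1) weight 1/2352
  (W=0, Z=1, U=2, V=2, Y=1, X=1) weight 1/2352
  (W=0, Z=1, U=2, V=3, Y=0, X=1) weight 1/882
  (W=0, Z=1, U=2, V=3, Y=1, X=1) weight 1/882
  (W=0, Z=1, U=2, V=4, Y=0, X=1) weight 1/882
  (W=0, Z=1, U=2, V=4, Y=1, X=1) weight 1/882
  (W=0, Z=1, U=3, V=2, Y=0, X=0) weight 1/588
  (W=0, Z=1, U=3, V=2, Y=1, X=0) weight 1/588
  … 28 more
Group by X:
  weight(X=0) = 1/36
  weight(X=1) = 19/1008
Total weight = 1/36 + 19/1008 = 47/1008
P(X=0 | obs) = 1/36 / 47/1008 = 28/47
P(X=1 | obs) = 19/1008 / 47/1008 = 19/47

P(X=0) = 28/47, P(X=1) = 19/47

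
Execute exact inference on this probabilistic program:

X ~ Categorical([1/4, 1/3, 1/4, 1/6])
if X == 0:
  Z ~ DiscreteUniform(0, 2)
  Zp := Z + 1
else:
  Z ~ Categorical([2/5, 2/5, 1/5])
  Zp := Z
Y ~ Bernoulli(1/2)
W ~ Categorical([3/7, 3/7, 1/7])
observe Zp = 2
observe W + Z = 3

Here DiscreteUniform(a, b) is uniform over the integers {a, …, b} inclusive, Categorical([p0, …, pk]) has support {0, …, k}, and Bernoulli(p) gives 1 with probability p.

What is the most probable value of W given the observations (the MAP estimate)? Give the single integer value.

Enumerate traces; 8 have nonzero weight after conditioning:
  (X=0, Z=1, Y=0, W=2) weight 1/168
  (X=0, Z=1, Y=1, W=2) weight 1/168
  (X=1, Z=2, Y=0, W=1) weight 1/70
  (X=1, Z=2, Y=1, W=1) weight 1/70
  (X=2, Z=2, Y=0, W=1) weight 3/280
  (X=2, Z=2, Y=1, W=1) weight 3/280
  (X=3, Z=2, Y=0, W=1) weight 1/140
  (X=3, Z=2, Y=1, W=1) weight 1/140
Group by W:
  weight(W=1) = 9/140
  weight(W=2) = 1/84
Total weight = 9/140 + 1/84 = 8/105
P(W=1 | obs) = 9/140 / 8/105 = 27/32
P(W=2 | obs) = 1/84 / 8/105 = 5/32
argmax = 1

argmax_v P(W = v | obs) = 1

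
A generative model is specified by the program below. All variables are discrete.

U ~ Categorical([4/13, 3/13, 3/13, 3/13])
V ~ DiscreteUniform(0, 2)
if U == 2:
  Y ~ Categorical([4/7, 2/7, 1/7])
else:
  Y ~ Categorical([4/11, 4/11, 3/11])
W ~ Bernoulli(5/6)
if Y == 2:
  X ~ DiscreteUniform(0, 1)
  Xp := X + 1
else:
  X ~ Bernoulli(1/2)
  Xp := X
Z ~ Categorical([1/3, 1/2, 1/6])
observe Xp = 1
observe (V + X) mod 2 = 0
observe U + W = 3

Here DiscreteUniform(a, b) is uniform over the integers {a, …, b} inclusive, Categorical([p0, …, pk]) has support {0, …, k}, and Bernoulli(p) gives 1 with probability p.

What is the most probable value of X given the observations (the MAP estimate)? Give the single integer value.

argmax_v P(X = v | obs) = 1

Enumerate traces; 24 have nonzero weight after conditioning:
  (U=2, V=0, Y=2, W=1, X=0, Z=0) weight 5/3276
  (U=2, V=0, Y=2, W=1, X=0, Z=1) weight 5/2184
  (U=2, V=0, Y=2, W=1, X=0, Z=2) weight 5/6552
  (U=2, V=1, Y=0, W=1, X=1, Z=0) weight 5/819
  (U=2, V=1, Y=0, W=1, X=1, Z=1) weight 5/546
  (U=2, V=1, Y=0, W=1, X=1, Z=2) weight 5/1638
  (U=2, V=1, Y=1, W=1, X=1, Z=0) weight 5/1638
  (U=2, V=1, Y=1, W=1, X=1, Z=1) weight 5/1092
  … 16 more
Group by X:
  weight(X=0) = 38/3003
  weight(X=1) = 193/6006
Total weight = 38/3003 + 193/6006 = 269/6006
P(X=0 | obs) = 38/3003 / 269/6006 = 76/269
P(X=1 | obs) = 193/6006 / 269/6006 = 193/269
argmax = 1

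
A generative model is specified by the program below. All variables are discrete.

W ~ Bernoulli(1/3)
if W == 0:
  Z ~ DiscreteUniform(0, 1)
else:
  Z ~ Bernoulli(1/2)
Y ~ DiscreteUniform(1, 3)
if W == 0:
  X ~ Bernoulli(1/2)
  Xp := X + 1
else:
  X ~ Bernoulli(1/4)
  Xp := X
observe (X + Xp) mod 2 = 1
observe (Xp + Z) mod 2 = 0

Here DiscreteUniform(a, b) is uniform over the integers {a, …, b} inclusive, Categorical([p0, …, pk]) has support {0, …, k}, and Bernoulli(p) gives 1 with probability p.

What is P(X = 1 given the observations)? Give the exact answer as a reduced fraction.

Enumerate traces; 6 have nonzero weight after conditioning:
  (W=0, Z=0, Y=1, X=1) weight 1/18
  (W=0, Z=0, Y=2, X=1) weight 1/18
  (W=0, Z=0, Y=3, X=1) weight 1/18
  (W=0, Z=1, Y=1, X=0) weight 1/18
  (W=0, Z=1, Y=2, X=0) weight 1/18
  (W=0, Z=1, Y=3, X=0) weight 1/18
Group by X:
  weight(X=0) = 1/6
  weight(X=1) = 1/6
Total weight = 1/6 + 1/6 = 1/3
P(X=0 | obs) = 1/6 / 1/3 = 1/2
P(X=1 | obs) = 1/6 / 1/3 = 1/2

P(X = 1 | obs) = 1/2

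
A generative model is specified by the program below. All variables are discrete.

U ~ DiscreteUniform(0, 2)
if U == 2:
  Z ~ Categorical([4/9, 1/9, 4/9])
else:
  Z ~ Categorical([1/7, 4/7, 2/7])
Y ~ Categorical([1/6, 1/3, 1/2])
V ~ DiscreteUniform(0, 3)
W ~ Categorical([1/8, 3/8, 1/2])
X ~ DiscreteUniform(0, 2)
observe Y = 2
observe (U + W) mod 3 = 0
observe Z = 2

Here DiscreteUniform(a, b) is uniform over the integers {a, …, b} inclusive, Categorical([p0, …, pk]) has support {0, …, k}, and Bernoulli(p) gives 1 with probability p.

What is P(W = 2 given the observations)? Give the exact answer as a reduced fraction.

Enumerate traces; 36 have nonzero weight after conditioning:
  (U=0, Z=2, Y=2, V=0, W=0, X=0) weight 1/2016
  (U=0, Z=2, Y=2, V=0, W=0, X=1) weight 1/2016
  (U=0, Z=2, Y=2, V=0, W=0, X=2) weight 1/2016
  (U=0, Z=2, Y=2, V=1, W=0, X=0) weight 1/2016
  (U=0, Z=2, Y=2, V=1, W=0, X=1) weight 1/2016
  (U=0, Z=2, Y=2, V=1, W=0, X=2) weight 1/2016
  (U=0, Z=2, Y=2, V=2, W=0, X=0) weight 1/2016
  (U=0, Z=2, Y=2, V=2, W=0, X=1) weight 1/2016
  (U=1, Z=2, Y=2, V=0, W=2, X=0) weight 1/504
  (U=2, Z=2, Y=2, V=0, W=1, X=0) weight 1/432
  … 26 more
Group by W:
  weight(W=0) = 1/168
  weight(W=1) = 1/36
  weight(W=2) = 1/42
Total weight = 1/168 + 1/36 + 1/42 = 29/504
P(W=0 | obs) = 1/168 / 29/504 = 3/29
P(W=1 | obs) = 1/36 / 29/504 = 14/29
P(W=2 | obs) = 1/42 / 29/504 = 12/29

P(W = 2 | obs) = 12/29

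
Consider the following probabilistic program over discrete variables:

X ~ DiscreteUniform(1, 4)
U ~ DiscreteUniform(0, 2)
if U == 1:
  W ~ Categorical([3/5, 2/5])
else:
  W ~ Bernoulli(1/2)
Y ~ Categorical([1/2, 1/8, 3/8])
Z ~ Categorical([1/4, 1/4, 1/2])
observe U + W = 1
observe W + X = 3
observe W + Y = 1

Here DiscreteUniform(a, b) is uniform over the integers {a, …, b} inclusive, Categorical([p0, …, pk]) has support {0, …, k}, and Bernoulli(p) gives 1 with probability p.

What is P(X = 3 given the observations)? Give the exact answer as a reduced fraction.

P(X = 3 | obs) = 3/13

Enumerate traces; 6 have nonzero weight after conditioning:
  (X=2, U=0, W=1, Y=0, Z=0) weight 1/192
  (X=2, U=0, W=1, Y=0, Z=1) weight 1/192
  (X=2, U=0, W=1, Y=0, Z=2) weight 1/96
  (X=3, U=1, W=0, Y=1, Z=0) weight 1/640
  (X=3, U=1, W=0, Y=1, Z=1) weight 1/640
  (X=3, U=1, W=0, Y=1, Z=2) weight 1/320
Group by X:
  weight(X=2) = 1/48
  weight(X=3) = 1/160
Total weight = 1/48 + 1/160 = 13/480
P(X=2 | obs) = 1/48 / 13/480 = 10/13
P(X=3 | obs) = 1/160 / 13/480 = 3/13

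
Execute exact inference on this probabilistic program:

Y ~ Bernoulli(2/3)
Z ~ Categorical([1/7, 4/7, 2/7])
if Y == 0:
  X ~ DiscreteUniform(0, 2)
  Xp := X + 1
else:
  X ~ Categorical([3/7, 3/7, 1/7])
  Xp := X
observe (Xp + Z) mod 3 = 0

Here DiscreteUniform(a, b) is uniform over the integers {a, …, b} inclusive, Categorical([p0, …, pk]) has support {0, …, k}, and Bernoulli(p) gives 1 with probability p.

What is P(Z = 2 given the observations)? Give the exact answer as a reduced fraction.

P(Z = 2 | obs) = 50/127

Enumerate traces; 6 have nonzero weight after conditioning:
  (Y=0, Z=0, X=2) weight 1/63
  (Y=0, Z=1, X=1) weight 4/63
  (Y=0, Z=2, X=0) weight 2/63
  (Y=1, Z=0, X=0) weight 2/49
  (Y=1, Z=1, X=2) weight 8/147
  (Y=1, Z=2, X=1) weight 4/49
Group by Z:
  weight(Z=0) = 25/441
  weight(Z=1) = 52/441
  weight(Z=2) = 50/441
Total weight = 25/441 + 52/441 + 50/441 = 127/441
P(Z=0 | obs) = 25/441 / 127/441 = 25/127
P(Z=1 | obs) = 52/441 / 127/441 = 52/127
P(Z=2 | obs) = 50/441 / 127/441 = 50/127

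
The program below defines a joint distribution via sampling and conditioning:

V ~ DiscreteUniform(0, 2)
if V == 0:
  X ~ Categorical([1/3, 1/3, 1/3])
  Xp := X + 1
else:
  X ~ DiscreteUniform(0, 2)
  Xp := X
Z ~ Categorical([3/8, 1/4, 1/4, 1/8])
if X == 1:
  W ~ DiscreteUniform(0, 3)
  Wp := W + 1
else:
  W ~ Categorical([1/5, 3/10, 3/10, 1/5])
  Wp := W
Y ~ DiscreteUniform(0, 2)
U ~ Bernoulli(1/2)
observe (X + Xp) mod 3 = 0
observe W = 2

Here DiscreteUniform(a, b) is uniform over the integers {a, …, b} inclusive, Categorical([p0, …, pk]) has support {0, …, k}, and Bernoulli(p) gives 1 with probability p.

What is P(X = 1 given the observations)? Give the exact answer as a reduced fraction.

P(X = 1 | obs) = 5/17

Enumerate traces; 72 have nonzero weight after conditioning:
  (V=0, X=1, Z=0, W=2, Y=0, U=0) weight 1/576
  (V=0, X=1, Z=0, W=2, Y=0, U=1) weight 1/576
  (V=0, X=1, Z=0, W=2, Y=1, U=0) weight 1/576
  (V=0, X=1, Z=0, W=2, Y=1, U=1) weight 1/576
  (V=0, X=1, Z=0, W=2, Y=2, U=0) weight 1/576
  (V=0, X=1, Z=0, W=2, Y=2, U=1) weight 1/576
  (V=0, X=1, Z=1, W=2, Y=0, U=0) weight 1/864
  (V=0, X=1, Z=1, W=2, Y=0, U=1) weight 1/864
  (V=1, X=0, Z=0, W=2, Y=0, U=0) weight 1/480
  … 63 more
Group by X:
  weight(X=0) = 1/15
  weight(X=1) = 1/36
Total weight = 1/15 + 1/36 = 17/180
P(X=0 | obs) = 1/15 / 17/180 = 12/17
P(X=1 | obs) = 1/36 / 17/180 = 5/17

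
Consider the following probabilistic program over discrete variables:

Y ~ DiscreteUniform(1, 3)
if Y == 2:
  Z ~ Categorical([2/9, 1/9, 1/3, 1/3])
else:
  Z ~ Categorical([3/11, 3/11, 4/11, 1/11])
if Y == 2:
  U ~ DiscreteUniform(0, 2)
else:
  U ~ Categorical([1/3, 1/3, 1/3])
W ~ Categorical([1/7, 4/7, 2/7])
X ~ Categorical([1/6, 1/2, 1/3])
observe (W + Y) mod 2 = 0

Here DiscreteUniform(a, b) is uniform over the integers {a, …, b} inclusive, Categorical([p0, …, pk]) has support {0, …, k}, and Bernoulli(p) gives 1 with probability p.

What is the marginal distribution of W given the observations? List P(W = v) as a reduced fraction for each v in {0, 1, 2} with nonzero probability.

Enumerate traces; 144 have nonzero weight after conditioning:
  (Y=1, Z=0, U=0, W=1, X=0) weight 2/693
  (Y=1, Z=0, U=0, W=1, X=1) weight 2/231
  (Y=1, Z=0, U=0, W=1, X=2) weight 4/693
  (Y=1, Z=0, U=1, W=1, X=0) weight 2/693
  (Y=1, Z=0, U=1, W=1, X=1) weight 2/231
  (Y=1, Z=0, U=1, W=1, X=2) weight 4/693
  (Y=1, Z=0, U=2, W=1, X=0) weight 2/693
  (Y=1, Z=0, U=2, W=1, X=1) weight 2/231
  (Y=2, Z=0, U=0, W=0, X=0) weight 1/1701
  (Y=2, Z=0, U=0, W=2, X=0) weight 2/1701
  … 134 more
Group by W:
  weight(W=0) = 1/21
  weight(W=1) = 8/21
  weight(W=2) = 2/21
Total weight = 1/21 + 8/21 + 2/21 = 11/21
P(W=0 | obs) = 1/21 / 11/21 = 1/11
P(W=1 | obs) = 8/21 / 11/21 = 8/11
P(W=2 | obs) = 2/21 / 11/21 = 2/11

P(W=0) = 1/11, P(W=1) = 8/11, P(W=2) = 2/11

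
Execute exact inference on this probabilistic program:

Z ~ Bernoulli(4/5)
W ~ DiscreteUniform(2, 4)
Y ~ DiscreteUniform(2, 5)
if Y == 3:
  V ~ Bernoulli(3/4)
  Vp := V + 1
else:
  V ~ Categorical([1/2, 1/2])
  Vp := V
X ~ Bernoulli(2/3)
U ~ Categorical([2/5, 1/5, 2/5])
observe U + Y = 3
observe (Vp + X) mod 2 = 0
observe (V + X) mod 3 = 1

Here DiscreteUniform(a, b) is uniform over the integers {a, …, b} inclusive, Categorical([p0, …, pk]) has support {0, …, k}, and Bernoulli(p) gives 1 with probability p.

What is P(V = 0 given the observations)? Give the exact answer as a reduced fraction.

Enumerate traces; 12 have nonzero weight after conditioning:
  (Z=0, W=2, Y=3, V=0, X=1, U=0) weight 1/900
  (Z=0, W=2, Y=3, V=1, X=0, U=0) weight 1/600
  (Z=0, W=3, Y=3, V=0, X=1, U=0) weight 1/900
  (Z=0, W=3, Y=3, V=1, X=0, U=0) weight 1/600
  (Z=0, W=4, Y=3, V=0, X=1, U=0) weight 1/900
  (Z=0, W=4, Y=3, V=1, X=0, U=0) weight 1/600
  (Z=1, W=2, Y=3, V=0, X=1, U=0) weight 1/225
  (Z=1, W=2, Y=3, V=1, X=0, U=0) weight 1/150
  … 4 more
Group by V:
  weight(V=0) = 1/60
  weight(V=1) = 1/40
Total weight = 1/60 + 1/40 = 1/24
P(V=0 | obs) = 1/60 / 1/24 = 2/5
P(V=1 | obs) = 1/40 / 1/24 = 3/5

P(V = 0 | obs) = 2/5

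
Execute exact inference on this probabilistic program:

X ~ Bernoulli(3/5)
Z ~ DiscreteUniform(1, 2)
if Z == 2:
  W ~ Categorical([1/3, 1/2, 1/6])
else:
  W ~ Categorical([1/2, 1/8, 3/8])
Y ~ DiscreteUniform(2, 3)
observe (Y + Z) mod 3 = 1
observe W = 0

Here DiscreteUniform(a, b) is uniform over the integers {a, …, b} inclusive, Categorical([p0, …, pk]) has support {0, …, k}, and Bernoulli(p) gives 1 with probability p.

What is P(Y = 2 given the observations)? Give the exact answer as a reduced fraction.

P(Y = 2 | obs) = 2/5

Enumerate traces; 4 have nonzero weight after conditioning:
  (X=0, Z=1, W=0, Y=3) weight 1/20
  (X=0, Z=2, W=0, Y=2) weight 1/30
  (X=1, Z=1, W=0, Y=3) weight 3/40
  (X=1, Z=2, W=0, Y=2) weight 1/20
Group by Y:
  weight(Y=2) = 1/12
  weight(Y=3) = 1/8
Total weight = 1/12 + 1/8 = 5/24
P(Y=2 | obs) = 1/12 / 5/24 = 2/5
P(Y=3 | obs) = 1/8 / 5/24 = 3/5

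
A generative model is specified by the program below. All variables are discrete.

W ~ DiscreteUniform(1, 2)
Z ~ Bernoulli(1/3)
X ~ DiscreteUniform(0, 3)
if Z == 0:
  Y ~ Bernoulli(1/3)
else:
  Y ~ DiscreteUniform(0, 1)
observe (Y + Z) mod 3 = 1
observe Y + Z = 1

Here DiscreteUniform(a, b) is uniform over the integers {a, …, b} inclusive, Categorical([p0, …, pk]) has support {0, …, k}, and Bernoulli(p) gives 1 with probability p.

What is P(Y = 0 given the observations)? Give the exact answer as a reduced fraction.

P(Y = 0 | obs) = 3/7

Enumerate traces; 16 have nonzero weight after conditioning:
  (W=1, Z=0, X=0, Y=1) weight 1/36
  (W=1, Z=0, X=1, Y=1) weight 1/36
  (W=1, Z=0, X=2, Y=1) weight 1/36
  (W=1, Z=0, X=3, Y=1) weight 1/36
  (W=1, Z=1, X=0, Y=0) weight 1/48
  (W=1, Z=1, X=1, Y=0) weight 1/48
  (W=1, Z=1, X=2, Y=0) weight 1/48
  (W=1, Z=1, X=3, Y=0) weight 1/48
  … 8 more
Group by Y:
  weight(Y=0) = 1/6
  weight(Y=1) = 2/9
Total weight = 1/6 + 2/9 = 7/18
P(Y=0 | obs) = 1/6 / 7/18 = 3/7
P(Y=1 | obs) = 2/9 / 7/18 = 4/7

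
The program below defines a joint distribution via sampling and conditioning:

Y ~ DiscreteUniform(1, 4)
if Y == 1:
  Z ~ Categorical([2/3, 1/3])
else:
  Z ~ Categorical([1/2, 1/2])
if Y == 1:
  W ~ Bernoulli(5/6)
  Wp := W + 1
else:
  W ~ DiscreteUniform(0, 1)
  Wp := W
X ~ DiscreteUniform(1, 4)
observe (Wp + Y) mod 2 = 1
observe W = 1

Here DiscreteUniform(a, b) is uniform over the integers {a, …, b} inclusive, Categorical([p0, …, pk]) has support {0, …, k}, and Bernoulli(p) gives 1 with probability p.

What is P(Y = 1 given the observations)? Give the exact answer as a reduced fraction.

Enumerate traces; 24 have nonzero weight after conditioning:
  (Y=1, Z=0, W=1, X=1) weight 5/144
  (Y=1, Z=0, W=1, X=2) weight 5/144
  (Y=1, Z=0, W=1, X=3) weight 5/144
  (Y=1, Z=0, W=1, X=4) weight 5/144
  (Y=1, Z=1, W=1, X=1) weight 5/288
  (Y=1, Z=1, W=1, X=2) weight 5/288
  (Y=1, Z=1, W=1, X=3) weight 5/288
  (Y=1, Z=1, W=1, X=4) weight 5/288
  (Y=2, Z=0, W=1, X=1) weight 1/64
  (Y=4, Z=0, W=1, X=1) weight 1/64
  … 14 more
Group by Y:
  weight(Y=1) = 5/24
  weight(Y=2) = 1/8
  weight(Y=4) = 1/8
Total weight = 5/24 + 1/8 + 1/8 = 11/24
P(Y=1 | obs) = 5/24 / 11/24 = 5/11
P(Y=2 | obs) = 1/8 / 11/24 = 3/11
P(Y=4 | obs) = 1/8 / 11/24 = 3/11

P(Y = 1 | obs) = 5/11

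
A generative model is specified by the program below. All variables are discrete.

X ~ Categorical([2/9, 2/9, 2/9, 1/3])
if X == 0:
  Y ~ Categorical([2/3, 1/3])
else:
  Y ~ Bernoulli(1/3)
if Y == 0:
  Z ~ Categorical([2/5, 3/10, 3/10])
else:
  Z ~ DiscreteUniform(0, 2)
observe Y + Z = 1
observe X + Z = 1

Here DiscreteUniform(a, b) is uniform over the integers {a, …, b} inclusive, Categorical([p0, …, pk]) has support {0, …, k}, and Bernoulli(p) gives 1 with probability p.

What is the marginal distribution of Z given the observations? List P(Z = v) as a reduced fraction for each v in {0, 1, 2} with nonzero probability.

P(Z=0) = 5/14, P(Z=1) = 9/14

Enumerate traces; 2 have nonzero weight after conditioning:
  (X=0, Y=0, Z=1) weight 2/45
  (X=1, Y=1, Z=0) weight 2/81
Group by Z:
  weight(Z=0) = 2/81
  weight(Z=1) = 2/45
Total weight = 2/81 + 2/45 = 28/405
P(Z=0 | obs) = 2/81 / 28/405 = 5/14
P(Z=1 | obs) = 2/45 / 28/405 = 9/14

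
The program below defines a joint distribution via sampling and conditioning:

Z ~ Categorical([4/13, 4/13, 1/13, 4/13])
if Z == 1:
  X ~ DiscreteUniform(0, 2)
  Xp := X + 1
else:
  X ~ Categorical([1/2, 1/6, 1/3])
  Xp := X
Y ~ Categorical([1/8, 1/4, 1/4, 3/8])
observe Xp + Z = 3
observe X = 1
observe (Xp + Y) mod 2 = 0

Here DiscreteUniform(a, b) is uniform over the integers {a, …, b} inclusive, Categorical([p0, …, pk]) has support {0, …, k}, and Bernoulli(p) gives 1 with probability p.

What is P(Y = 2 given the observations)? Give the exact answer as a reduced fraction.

P(Y = 2 | obs) = 16/29

Enumerate traces; 4 have nonzero weight after conditioning:
  (Z=1, X=1, Y=0) weight 1/78
  (Z=1, X=1, Y=2) weight 1/39
  (Z=2, X=1, Y=1) weight 1/312
  (Z=2, X=1, Y=3) weight 1/208
Group by Y:
  weight(Y=0) = 1/78
  weight(Y=1) = 1/312
  weight(Y=2) = 1/39
  weight(Y=3) = 1/208
Total weight = 1/78 + 1/312 + 1/39 + 1/208 = 29/624
P(Y=0 | obs) = 1/78 / 29/624 = 8/29
P(Y=1 | obs) = 1/312 / 29/624 = 2/29
P(Y=2 | obs) = 1/39 / 29/624 = 16/29
P(Y=3 | obs) = 1/208 / 29/624 = 3/29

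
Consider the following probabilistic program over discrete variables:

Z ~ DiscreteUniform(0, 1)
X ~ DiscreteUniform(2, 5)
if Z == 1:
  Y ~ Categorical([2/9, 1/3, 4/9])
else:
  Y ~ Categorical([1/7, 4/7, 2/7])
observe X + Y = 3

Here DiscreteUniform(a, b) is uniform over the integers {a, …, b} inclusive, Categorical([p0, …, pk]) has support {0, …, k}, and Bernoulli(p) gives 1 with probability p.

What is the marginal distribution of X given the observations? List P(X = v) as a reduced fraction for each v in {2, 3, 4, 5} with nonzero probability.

Enumerate traces; 4 have nonzero weight after conditioning:
  (Z=0, X=2, Y=1) weight 1/14
  (Z=0, X=3, Y=0) weight 1/56
  (Z=1, X=2, Y=1) weight 1/24
  (Z=1, X=3, Y=0) weight 1/36
Group by X:
  weight(X=2) = 19/168
  weight(X=3) = 23/504
Total weight = 19/168 + 23/504 = 10/63
P(X=2 | obs) = 19/168 / 10/63 = 57/80
P(X=3 | obs) = 23/504 / 10/63 = 23/80

P(X=2) = 57/80, P(X=3) = 23/80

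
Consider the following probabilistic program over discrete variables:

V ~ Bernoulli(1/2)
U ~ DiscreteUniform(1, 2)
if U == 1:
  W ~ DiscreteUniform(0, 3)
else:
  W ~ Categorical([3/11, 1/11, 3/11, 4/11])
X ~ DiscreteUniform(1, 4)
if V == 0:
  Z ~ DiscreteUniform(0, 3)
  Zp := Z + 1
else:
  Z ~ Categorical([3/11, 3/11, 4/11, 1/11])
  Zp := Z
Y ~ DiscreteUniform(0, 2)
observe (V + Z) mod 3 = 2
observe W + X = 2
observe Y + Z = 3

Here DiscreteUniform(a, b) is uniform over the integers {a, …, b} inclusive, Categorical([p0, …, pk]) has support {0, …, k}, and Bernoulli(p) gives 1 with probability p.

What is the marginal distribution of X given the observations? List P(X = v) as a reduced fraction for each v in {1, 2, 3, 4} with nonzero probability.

Enumerate traces; 8 have nonzero weight after conditioning:
  (V=0, U=1, W=0, X=2, Z=2, Y=1) weight 1/768
  (V=0, U=1, W=1, X=1, Z=2, Y=1) weight 1/768
  (V=0, U=2, W=0, X=2, Z=2, Y=1) weight 1/704
  (V=0, U=2, W=1, X=1, Z=2, Y=1) weight 1/2112
  (V=1, U=1, W=0, X=2, Z=1, Y=2) weight 1/704
  (V=1, U=1, W=1, X=1, Z=1, Y=2) weight 1/704
  (V=1, U=2, W=0, X=2, Z=1, Y=2) weight 3/1936
  (V=1, U=2, W=1, X=1, Z=1, Y=2) weight 1/1936
Group by X:
  weight(X=1) = 115/30976
  weight(X=2) = 529/92928
Total weight = 115/30976 + 529/92928 = 437/46464
P(X=1 | obs) = 115/30976 / 437/46464 = 15/38
P(X=2 | obs) = 529/92928 / 437/46464 = 23/38

P(X=1) = 15/38, P(X=2) = 23/38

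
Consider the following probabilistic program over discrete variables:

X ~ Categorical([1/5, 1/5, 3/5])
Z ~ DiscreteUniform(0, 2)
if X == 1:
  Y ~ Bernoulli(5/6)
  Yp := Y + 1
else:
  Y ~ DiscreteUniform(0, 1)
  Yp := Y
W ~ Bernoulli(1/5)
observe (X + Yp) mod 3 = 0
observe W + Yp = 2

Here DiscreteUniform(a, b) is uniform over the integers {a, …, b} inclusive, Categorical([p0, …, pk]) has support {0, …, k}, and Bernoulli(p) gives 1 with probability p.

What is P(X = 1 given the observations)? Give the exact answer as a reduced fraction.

Enumerate traces; 6 have nonzero weight after conditioning:
  (X=1, Z=0, Y=1, W=0) weight 2/45
  (X=1, Z=1, Y=1, W=0) weight 2/45
  (X=1, Z=2, Y=1, W=0) weight 2/45
  (X=2, Z=0, Y=1, W=1) weight 1/50
  (X=2, Z=1, Y=1, W=1) weight 1/50
  (X=2, Z=2, Y=1, W=1) weight 1/50
Group by X:
  weight(X=1) = 2/15
  weight(X=2) = 3/50
Total weight = 2/15 + 3/50 = 29/150
P(X=1 | obs) = 2/15 / 29/150 = 20/29
P(X=2 | obs) = 3/50 / 29/150 = 9/29

P(X = 1 | obs) = 20/29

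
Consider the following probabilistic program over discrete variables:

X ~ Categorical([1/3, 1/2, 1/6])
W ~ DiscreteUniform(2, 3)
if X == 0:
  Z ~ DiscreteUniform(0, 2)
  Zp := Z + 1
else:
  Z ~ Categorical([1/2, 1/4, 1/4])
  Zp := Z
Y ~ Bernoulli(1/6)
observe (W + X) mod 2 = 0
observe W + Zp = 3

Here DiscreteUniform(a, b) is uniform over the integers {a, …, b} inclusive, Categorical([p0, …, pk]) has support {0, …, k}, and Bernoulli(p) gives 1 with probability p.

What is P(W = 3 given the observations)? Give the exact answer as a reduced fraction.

Enumerate traces; 6 have nonzero weight after conditioning:
  (X=0, W=2, Z=0, Y=0) weight 5/108
  (X=0, W=2, Z=0, Y=1) weight 1/108
  (X=1, W=3, Z=0, Y=0) weight 5/48
  (X=1, W=3, Z=0, Y=1) weight 1/48
  (X=2, W=2, Z=1, Y=0) weight 5/288
  (X=2, W=2, Z=1, Y=1) weight 1/288
Group by W:
  weight(W=2) = 11/144
  weight(W=3) = 1/8
Total weight = 11/144 + 1/8 = 29/144
P(W=2 | obs) = 11/144 / 29/144 = 11/29
P(W=3 | obs) = 1/8 / 29/144 = 18/29

P(W = 3 | obs) = 18/29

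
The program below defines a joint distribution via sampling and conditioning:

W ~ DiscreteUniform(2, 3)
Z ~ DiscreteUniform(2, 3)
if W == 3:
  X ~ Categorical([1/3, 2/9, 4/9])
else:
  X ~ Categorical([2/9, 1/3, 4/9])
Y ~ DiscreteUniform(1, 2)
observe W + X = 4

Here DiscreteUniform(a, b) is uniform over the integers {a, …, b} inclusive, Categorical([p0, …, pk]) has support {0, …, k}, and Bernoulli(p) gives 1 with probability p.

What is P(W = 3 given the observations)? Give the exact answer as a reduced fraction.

Enumerate traces; 8 have nonzero weight after conditioning:
  (W=2, Z=2, X=2, Y=1) weight 1/18
  (W=2, Z=2, X=2, Y=2) weight 1/18
  (W=2, Z=3, X=2, Y=1) weight 1/18
  (W=2, Z=3, X=2, Y=2) weight 1/18
  (W=3, Z=2, X=1, Y=1) weight 1/36
  (W=3, Z=2, X=1, Y=2) weight 1/36
  (W=3, Z=3, X=1, Y=1) weight 1/36
  (W=3, Z=3, X=1, Y=2) weight 1/36
Group by W:
  weight(W=2) = 2/9
  weight(W=3) = 1/9
Total weight = 2/9 + 1/9 = 1/3
P(W=2 | obs) = 2/9 / 1/3 = 2/3
P(W=3 | obs) = 1/9 / 1/3 = 1/3

P(W = 3 | obs) = 1/3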